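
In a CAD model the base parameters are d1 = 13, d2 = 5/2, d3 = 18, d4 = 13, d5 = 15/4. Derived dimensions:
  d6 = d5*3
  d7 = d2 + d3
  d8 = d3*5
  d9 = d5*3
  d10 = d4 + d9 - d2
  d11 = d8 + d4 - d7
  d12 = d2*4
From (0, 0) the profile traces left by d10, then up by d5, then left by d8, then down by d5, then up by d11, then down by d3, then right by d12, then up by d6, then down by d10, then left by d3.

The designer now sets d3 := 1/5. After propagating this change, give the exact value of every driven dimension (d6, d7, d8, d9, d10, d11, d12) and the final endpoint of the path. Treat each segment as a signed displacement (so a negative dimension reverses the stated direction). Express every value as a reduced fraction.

d6 = 45/4
d7 = 27/10
d8 = 1
d9 = 45/4
d10 = 87/4
d11 = 113/10
d12 = 10
endpoint = (-259/20, 3/5)

Apply edit: d3 := 1/5
  d6 = d5*3 = 45/4
  d7 = d2 + d3 = 27/10
  d8 = d3*5 = 1
  d9 = d5*3 = 45/4
  d10 = d4 + d9 - d2 = 87/4
  d11 = d8 + d4 - d7 = 113/10
  d12 = d2*4 = 10
Walk from origin (0, 0):
  seg 1: left by d10 = 87/4 → (-87/4, 0)
  seg 2: up by d5 = 15/4 → (-87/4, 15/4)
  seg 3: left by d8 = 1 → (-91/4, 15/4)
  seg 4: down by d5 = 15/4 → (-91/4, 0)
  seg 5: up by d11 = 113/10 → (-91/4, 113/10)
  seg 6: down by d3 = 1/5 → (-91/4, 111/10)
  seg 7: right by d12 = 10 → (-51/4, 111/10)
  seg 8: up by d6 = 45/4 → (-51/4, 447/20)
  seg 9: down by d10 = 87/4 → (-51/4, 3/5)
  seg 10: left by d3 = 1/5 → (-259/20, 3/5)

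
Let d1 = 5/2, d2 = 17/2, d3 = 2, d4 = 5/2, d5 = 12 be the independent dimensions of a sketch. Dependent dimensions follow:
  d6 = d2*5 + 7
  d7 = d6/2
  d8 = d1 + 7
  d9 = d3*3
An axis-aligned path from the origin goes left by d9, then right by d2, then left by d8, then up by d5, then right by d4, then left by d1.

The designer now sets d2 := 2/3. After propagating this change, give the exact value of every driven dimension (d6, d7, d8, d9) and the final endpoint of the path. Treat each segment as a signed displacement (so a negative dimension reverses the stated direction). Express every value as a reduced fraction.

Apply edit: d2 := 2/3
  d6 = d2*5 + 7 = 31/3
  d7 = d6/2 = 31/6
  d8 = d1 + 7 = 19/2
  d9 = d3*3 = 6
Walk from origin (0, 0):
  seg 1: left by d9 = 6 → (-6, 0)
  seg 2: right by d2 = 2/3 → (-16/3, 0)
  seg 3: left by d8 = 19/2 → (-89/6, 0)
  seg 4: up by d5 = 12 → (-89/6, 12)
  seg 5: right by d4 = 5/2 → (-37/3, 12)
  seg 6: left by d1 = 5/2 → (-89/6, 12)

d6 = 31/3
d7 = 31/6
d8 = 19/2
d9 = 6
endpoint = (-89/6, 12)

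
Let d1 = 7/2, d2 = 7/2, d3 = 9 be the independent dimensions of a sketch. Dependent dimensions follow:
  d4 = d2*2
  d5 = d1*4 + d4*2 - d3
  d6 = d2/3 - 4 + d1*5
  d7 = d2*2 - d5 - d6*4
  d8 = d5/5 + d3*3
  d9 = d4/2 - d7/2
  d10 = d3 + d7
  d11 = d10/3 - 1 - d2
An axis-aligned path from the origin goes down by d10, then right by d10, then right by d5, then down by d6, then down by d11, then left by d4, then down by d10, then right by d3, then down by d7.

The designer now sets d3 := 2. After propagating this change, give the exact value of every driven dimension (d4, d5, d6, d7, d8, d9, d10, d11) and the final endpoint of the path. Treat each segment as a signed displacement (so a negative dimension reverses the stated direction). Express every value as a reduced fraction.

Apply edit: d3 := 2
  d4 = d2*2 = 7
  d5 = d1*4 + d4*2 - d3 = 26
  d6 = d2/3 - 4 + d1*5 = 44/3
  d7 = d2*2 - d5 - d6*4 = -233/3
  d8 = d5/5 + d3*3 = 56/5
  d9 = d4/2 - d7/2 = 127/3
  d10 = d3 + d7 = -227/3
  d11 = d10/3 - 1 - d2 = -535/18
Walk from origin (0, 0):
  seg 1: down by d10 = -227/3 → (0, 227/3)
  seg 2: right by d10 = -227/3 → (-227/3, 227/3)
  seg 3: right by d5 = 26 → (-149/3, 227/3)
  seg 4: down by d6 = 44/3 → (-149/3, 61)
  seg 5: down by d11 = -535/18 → (-149/3, 1633/18)
  seg 6: left by d4 = 7 → (-170/3, 1633/18)
  seg 7: down by d10 = -227/3 → (-170/3, 2995/18)
  seg 8: right by d3 = 2 → (-164/3, 2995/18)
  seg 9: down by d7 = -233/3 → (-164/3, 4393/18)

d4 = 7
d5 = 26
d6 = 44/3
d7 = -233/3
d8 = 56/5
d9 = 127/3
d10 = -227/3
d11 = -535/18
endpoint = (-164/3, 4393/18)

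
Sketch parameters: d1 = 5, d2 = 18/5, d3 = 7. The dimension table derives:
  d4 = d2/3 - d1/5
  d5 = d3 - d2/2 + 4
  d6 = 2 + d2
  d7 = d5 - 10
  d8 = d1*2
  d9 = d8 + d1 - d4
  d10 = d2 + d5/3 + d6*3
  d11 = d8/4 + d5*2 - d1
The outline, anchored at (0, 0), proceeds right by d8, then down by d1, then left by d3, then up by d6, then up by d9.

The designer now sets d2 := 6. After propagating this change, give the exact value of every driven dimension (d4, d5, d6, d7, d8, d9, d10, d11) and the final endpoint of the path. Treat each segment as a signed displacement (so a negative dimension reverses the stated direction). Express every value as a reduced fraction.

d4 = 1
d5 = 8
d6 = 8
d7 = -2
d8 = 10
d9 = 14
d10 = 98/3
d11 = 27/2
endpoint = (3, 17)

Apply edit: d2 := 6
  d4 = d2/3 - d1/5 = 1
  d5 = d3 - d2/2 + 4 = 8
  d6 = 2 + d2 = 8
  d7 = d5 - 10 = -2
  d8 = d1*2 = 10
  d9 = d8 + d1 - d4 = 14
  d10 = d2 + d5/3 + d6*3 = 98/3
  d11 = d8/4 + d5*2 - d1 = 27/2
Walk from origin (0, 0):
  seg 1: right by d8 = 10 → (10, 0)
  seg 2: down by d1 = 5 → (10, -5)
  seg 3: left by d3 = 7 → (3, -5)
  seg 4: up by d6 = 8 → (3, 3)
  seg 5: up by d9 = 14 → (3, 17)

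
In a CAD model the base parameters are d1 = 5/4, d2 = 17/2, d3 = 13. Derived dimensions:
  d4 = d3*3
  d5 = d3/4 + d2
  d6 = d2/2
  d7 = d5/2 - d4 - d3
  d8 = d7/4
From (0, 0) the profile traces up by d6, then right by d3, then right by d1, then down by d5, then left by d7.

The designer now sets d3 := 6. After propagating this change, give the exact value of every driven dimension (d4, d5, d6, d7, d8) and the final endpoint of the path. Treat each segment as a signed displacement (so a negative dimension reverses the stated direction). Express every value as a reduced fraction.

Apply edit: d3 := 6
  d4 = d3*3 = 18
  d5 = d3/4 + d2 = 10
  d6 = d2/2 = 17/4
  d7 = d5/2 - d4 - d3 = -19
  d8 = d7/4 = -19/4
Walk from origin (0, 0):
  seg 1: up by d6 = 17/4 → (0, 17/4)
  seg 2: right by d3 = 6 → (6, 17/4)
  seg 3: right by d1 = 5/4 → (29/4, 17/4)
  seg 4: down by d5 = 10 → (29/4, -23/4)
  seg 5: left by d7 = -19 → (105/4, -23/4)

d4 = 18
d5 = 10
d6 = 17/4
d7 = -19
d8 = -19/4
endpoint = (105/4, -23/4)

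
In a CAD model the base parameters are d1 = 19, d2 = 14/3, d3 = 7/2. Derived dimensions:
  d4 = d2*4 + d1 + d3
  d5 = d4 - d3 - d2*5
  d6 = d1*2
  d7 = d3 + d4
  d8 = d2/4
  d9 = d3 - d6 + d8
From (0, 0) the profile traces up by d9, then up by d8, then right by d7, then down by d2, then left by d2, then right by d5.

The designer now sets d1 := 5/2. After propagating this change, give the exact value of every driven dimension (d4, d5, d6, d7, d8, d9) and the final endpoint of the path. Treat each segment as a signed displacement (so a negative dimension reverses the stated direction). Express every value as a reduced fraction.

d4 = 74/3
d5 = -13/6
d6 = 5
d7 = 169/6
d8 = 7/6
d9 = -1/3
endpoint = (64/3, -23/6)

Apply edit: d1 := 5/2
  d4 = d2*4 + d1 + d3 = 74/3
  d5 = d4 - d3 - d2*5 = -13/6
  d6 = d1*2 = 5
  d7 = d3 + d4 = 169/6
  d8 = d2/4 = 7/6
  d9 = d3 - d6 + d8 = -1/3
Walk from origin (0, 0):
  seg 1: up by d9 = -1/3 → (0, -1/3)
  seg 2: up by d8 = 7/6 → (0, 5/6)
  seg 3: right by d7 = 169/6 → (169/6, 5/6)
  seg 4: down by d2 = 14/3 → (169/6, -23/6)
  seg 5: left by d2 = 14/3 → (47/2, -23/6)
  seg 6: right by d5 = -13/6 → (64/3, -23/6)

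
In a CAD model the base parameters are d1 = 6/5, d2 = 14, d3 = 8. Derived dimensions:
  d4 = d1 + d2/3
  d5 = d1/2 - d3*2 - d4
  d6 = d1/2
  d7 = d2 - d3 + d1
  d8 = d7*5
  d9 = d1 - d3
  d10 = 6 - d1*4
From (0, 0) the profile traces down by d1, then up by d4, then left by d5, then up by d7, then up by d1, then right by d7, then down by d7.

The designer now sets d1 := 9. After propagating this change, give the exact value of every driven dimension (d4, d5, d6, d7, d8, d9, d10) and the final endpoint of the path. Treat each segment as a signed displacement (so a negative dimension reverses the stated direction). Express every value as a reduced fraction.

Apply edit: d1 := 9
  d4 = d1 + d2/3 = 41/3
  d5 = d1/2 - d3*2 - d4 = -151/6
  d6 = d1/2 = 9/2
  d7 = d2 - d3 + d1 = 15
  d8 = d7*5 = 75
  d9 = d1 - d3 = 1
  d10 = 6 - d1*4 = -30
Walk from origin (0, 0):
  seg 1: down by d1 = 9 → (0, -9)
  seg 2: up by d4 = 41/3 → (0, 14/3)
  seg 3: left by d5 = -151/6 → (151/6, 14/3)
  seg 4: up by d7 = 15 → (151/6, 59/3)
  seg 5: up by d1 = 9 → (151/6, 86/3)
  seg 6: right by d7 = 15 → (241/6, 86/3)
  seg 7: down by d7 = 15 → (241/6, 41/3)

d4 = 41/3
d5 = -151/6
d6 = 9/2
d7 = 15
d8 = 75
d9 = 1
d10 = -30
endpoint = (241/6, 41/3)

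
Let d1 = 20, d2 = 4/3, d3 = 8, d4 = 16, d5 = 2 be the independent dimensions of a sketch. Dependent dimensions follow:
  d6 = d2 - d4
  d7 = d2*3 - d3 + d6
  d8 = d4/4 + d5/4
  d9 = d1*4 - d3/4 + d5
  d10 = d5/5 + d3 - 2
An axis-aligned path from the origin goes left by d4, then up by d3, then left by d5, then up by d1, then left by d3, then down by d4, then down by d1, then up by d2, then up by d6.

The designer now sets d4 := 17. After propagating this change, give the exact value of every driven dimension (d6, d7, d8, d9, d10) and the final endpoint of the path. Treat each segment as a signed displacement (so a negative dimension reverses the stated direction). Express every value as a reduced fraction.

Apply edit: d4 := 17
  d6 = d2 - d4 = -47/3
  d7 = d2*3 - d3 + d6 = -59/3
  d8 = d4/4 + d5/4 = 19/4
  d9 = d1*4 - d3/4 + d5 = 80
  d10 = d5/5 + d3 - 2 = 32/5
Walk from origin (0, 0):
  seg 1: left by d4 = 17 → (-17, 0)
  seg 2: up by d3 = 8 → (-17, 8)
  seg 3: left by d5 = 2 → (-19, 8)
  seg 4: up by d1 = 20 → (-19, 28)
  seg 5: left by d3 = 8 → (-27, 28)
  seg 6: down by d4 = 17 → (-27, 11)
  seg 7: down by d1 = 20 → (-27, -9)
  seg 8: up by d2 = 4/3 → (-27, -23/3)
  seg 9: up by d6 = -47/3 → (-27, -70/3)

d6 = -47/3
d7 = -59/3
d8 = 19/4
d9 = 80
d10 = 32/5
endpoint = (-27, -70/3)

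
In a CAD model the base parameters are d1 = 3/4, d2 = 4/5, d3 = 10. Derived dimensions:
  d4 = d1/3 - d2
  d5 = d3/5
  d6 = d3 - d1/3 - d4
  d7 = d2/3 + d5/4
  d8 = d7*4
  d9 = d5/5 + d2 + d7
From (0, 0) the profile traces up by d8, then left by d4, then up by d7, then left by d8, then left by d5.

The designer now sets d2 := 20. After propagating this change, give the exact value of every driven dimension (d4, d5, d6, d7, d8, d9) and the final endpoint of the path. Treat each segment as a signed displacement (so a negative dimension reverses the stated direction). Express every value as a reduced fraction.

d4 = -79/4
d5 = 2
d6 = 59/2
d7 = 43/6
d8 = 86/3
d9 = 827/30
endpoint = (-131/12, 215/6)

Apply edit: d2 := 20
  d4 = d1/3 - d2 = -79/4
  d5 = d3/5 = 2
  d6 = d3 - d1/3 - d4 = 59/2
  d7 = d2/3 + d5/4 = 43/6
  d8 = d7*4 = 86/3
  d9 = d5/5 + d2 + d7 = 827/30
Walk from origin (0, 0):
  seg 1: up by d8 = 86/3 → (0, 86/3)
  seg 2: left by d4 = -79/4 → (79/4, 86/3)
  seg 3: up by d7 = 43/6 → (79/4, 215/6)
  seg 4: left by d8 = 86/3 → (-107/12, 215/6)
  seg 5: left by d5 = 2 → (-131/12, 215/6)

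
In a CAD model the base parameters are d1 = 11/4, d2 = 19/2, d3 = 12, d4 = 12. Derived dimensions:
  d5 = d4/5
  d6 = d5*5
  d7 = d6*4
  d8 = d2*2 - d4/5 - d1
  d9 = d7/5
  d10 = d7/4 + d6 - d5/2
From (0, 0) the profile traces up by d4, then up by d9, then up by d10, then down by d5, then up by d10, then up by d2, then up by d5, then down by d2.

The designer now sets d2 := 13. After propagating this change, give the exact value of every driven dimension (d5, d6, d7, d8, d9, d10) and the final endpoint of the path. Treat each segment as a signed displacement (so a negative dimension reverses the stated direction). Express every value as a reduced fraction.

d5 = 12/5
d6 = 12
d7 = 48
d8 = 417/20
d9 = 48/5
d10 = 114/5
endpoint = (0, 336/5)

Apply edit: d2 := 13
  d5 = d4/5 = 12/5
  d6 = d5*5 = 12
  d7 = d6*4 = 48
  d8 = d2*2 - d4/5 - d1 = 417/20
  d9 = d7/5 = 48/5
  d10 = d7/4 + d6 - d5/2 = 114/5
Walk from origin (0, 0):
  seg 1: up by d4 = 12 → (0, 12)
  seg 2: up by d9 = 48/5 → (0, 108/5)
  seg 3: up by d10 = 114/5 → (0, 222/5)
  seg 4: down by d5 = 12/5 → (0, 42)
  seg 5: up by d10 = 114/5 → (0, 324/5)
  seg 6: up by d2 = 13 → (0, 389/5)
  seg 7: up by d5 = 12/5 → (0, 401/5)
  seg 8: down by d2 = 13 → (0, 336/5)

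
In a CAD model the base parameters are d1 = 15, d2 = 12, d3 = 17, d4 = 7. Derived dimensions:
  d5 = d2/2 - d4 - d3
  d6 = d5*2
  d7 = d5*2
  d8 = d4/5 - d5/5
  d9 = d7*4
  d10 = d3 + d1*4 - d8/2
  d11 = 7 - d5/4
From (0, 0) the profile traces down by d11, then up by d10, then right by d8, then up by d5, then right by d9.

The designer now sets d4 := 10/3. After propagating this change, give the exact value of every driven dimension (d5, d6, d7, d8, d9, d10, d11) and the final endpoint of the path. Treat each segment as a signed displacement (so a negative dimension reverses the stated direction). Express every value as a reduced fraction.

d5 = -43/3
d6 = -86/3
d7 = -86/3
d8 = 53/15
d9 = -344/3
d10 = 2257/30
d11 = 127/12
endpoint = (-1667/15, 3019/60)

Apply edit: d4 := 10/3
  d5 = d2/2 - d4 - d3 = -43/3
  d6 = d5*2 = -86/3
  d7 = d5*2 = -86/3
  d8 = d4/5 - d5/5 = 53/15
  d9 = d7*4 = -344/3
  d10 = d3 + d1*4 - d8/2 = 2257/30
  d11 = 7 - d5/4 = 127/12
Walk from origin (0, 0):
  seg 1: down by d11 = 127/12 → (0, -127/12)
  seg 2: up by d10 = 2257/30 → (0, 1293/20)
  seg 3: right by d8 = 53/15 → (53/15, 1293/20)
  seg 4: up by d5 = -43/3 → (53/15, 3019/60)
  seg 5: right by d9 = -344/3 → (-1667/15, 3019/60)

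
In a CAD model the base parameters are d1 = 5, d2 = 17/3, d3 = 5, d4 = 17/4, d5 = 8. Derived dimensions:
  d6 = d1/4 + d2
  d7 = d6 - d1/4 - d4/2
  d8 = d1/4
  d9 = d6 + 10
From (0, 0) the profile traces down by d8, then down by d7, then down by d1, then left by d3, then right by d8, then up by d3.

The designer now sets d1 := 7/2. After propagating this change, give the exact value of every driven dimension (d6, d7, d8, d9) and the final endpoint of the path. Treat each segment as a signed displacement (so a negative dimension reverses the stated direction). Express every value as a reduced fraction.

d6 = 157/24
d7 = 85/24
d8 = 7/8
d9 = 397/24
endpoint = (-33/8, -35/12)

Apply edit: d1 := 7/2
  d6 = d1/4 + d2 = 157/24
  d7 = d6 - d1/4 - d4/2 = 85/24
  d8 = d1/4 = 7/8
  d9 = d6 + 10 = 397/24
Walk from origin (0, 0):
  seg 1: down by d8 = 7/8 → (0, -7/8)
  seg 2: down by d7 = 85/24 → (0, -53/12)
  seg 3: down by d1 = 7/2 → (0, -95/12)
  seg 4: left by d3 = 5 → (-5, -95/12)
  seg 5: right by d8 = 7/8 → (-33/8, -95/12)
  seg 6: up by d3 = 5 → (-33/8, -35/12)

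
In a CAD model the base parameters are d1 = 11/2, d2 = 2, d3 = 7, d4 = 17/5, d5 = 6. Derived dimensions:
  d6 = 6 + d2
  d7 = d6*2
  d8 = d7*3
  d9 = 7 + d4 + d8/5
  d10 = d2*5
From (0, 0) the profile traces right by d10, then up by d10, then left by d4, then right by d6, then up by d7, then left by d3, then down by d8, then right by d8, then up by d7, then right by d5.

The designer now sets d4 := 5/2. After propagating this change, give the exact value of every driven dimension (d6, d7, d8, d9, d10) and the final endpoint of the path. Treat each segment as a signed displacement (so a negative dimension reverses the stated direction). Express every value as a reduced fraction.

d6 = 8
d7 = 16
d8 = 48
d9 = 191/10
d10 = 10
endpoint = (125/2, -6)

Apply edit: d4 := 5/2
  d6 = 6 + d2 = 8
  d7 = d6*2 = 16
  d8 = d7*3 = 48
  d9 = 7 + d4 + d8/5 = 191/10
  d10 = d2*5 = 10
Walk from origin (0, 0):
  seg 1: right by d10 = 10 → (10, 0)
  seg 2: up by d10 = 10 → (10, 10)
  seg 3: left by d4 = 5/2 → (15/2, 10)
  seg 4: right by d6 = 8 → (31/2, 10)
  seg 5: up by d7 = 16 → (31/2, 26)
  seg 6: left by d3 = 7 → (17/2, 26)
  seg 7: down by d8 = 48 → (17/2, -22)
  seg 8: right by d8 = 48 → (113/2, -22)
  seg 9: up by d7 = 16 → (113/2, -6)
  seg 10: right by d5 = 6 → (125/2, -6)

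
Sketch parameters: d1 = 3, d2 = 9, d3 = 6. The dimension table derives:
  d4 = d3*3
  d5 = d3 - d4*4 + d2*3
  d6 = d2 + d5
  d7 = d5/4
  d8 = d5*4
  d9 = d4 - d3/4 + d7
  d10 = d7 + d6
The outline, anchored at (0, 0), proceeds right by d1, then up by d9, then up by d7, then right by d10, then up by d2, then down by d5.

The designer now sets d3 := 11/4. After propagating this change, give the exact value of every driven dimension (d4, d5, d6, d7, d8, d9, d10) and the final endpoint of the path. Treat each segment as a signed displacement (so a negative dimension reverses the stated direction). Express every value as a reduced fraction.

d4 = 33/4
d5 = -13/4
d6 = 23/4
d7 = -13/16
d8 = -13
d9 = 27/4
d10 = 79/16
endpoint = (127/16, 291/16)

Apply edit: d3 := 11/4
  d4 = d3*3 = 33/4
  d5 = d3 - d4*4 + d2*3 = -13/4
  d6 = d2 + d5 = 23/4
  d7 = d5/4 = -13/16
  d8 = d5*4 = -13
  d9 = d4 - d3/4 + d7 = 27/4
  d10 = d7 + d6 = 79/16
Walk from origin (0, 0):
  seg 1: right by d1 = 3 → (3, 0)
  seg 2: up by d9 = 27/4 → (3, 27/4)
  seg 3: up by d7 = -13/16 → (3, 95/16)
  seg 4: right by d10 = 79/16 → (127/16, 95/16)
  seg 5: up by d2 = 9 → (127/16, 239/16)
  seg 6: down by d5 = -13/4 → (127/16, 291/16)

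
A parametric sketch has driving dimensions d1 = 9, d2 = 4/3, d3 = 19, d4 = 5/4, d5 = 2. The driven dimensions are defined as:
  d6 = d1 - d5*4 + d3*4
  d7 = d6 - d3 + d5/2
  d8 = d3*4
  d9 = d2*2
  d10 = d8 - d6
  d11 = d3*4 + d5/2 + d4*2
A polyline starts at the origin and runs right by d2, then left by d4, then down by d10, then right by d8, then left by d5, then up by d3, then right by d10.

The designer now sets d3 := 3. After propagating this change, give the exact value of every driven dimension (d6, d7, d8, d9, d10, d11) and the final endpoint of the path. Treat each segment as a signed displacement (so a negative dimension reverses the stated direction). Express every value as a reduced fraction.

Apply edit: d3 := 3
  d6 = d1 - d5*4 + d3*4 = 13
  d7 = d6 - d3 + d5/2 = 11
  d8 = d3*4 = 12
  d9 = d2*2 = 8/3
  d10 = d8 - d6 = -1
  d11 = d3*4 + d5/2 + d4*2 = 31/2
Walk from origin (0, 0):
  seg 1: right by d2 = 4/3 → (4/3, 0)
  seg 2: left by d4 = 5/4 → (1/12, 0)
  seg 3: down by d10 = -1 → (1/12, 1)
  seg 4: right by d8 = 12 → (145/12, 1)
  seg 5: left by d5 = 2 → (121/12, 1)
  seg 6: up by d3 = 3 → (121/12, 4)
  seg 7: right by d10 = -1 → (109/12, 4)

d6 = 13
d7 = 11
d8 = 12
d9 = 8/3
d10 = -1
d11 = 31/2
endpoint = (109/12, 4)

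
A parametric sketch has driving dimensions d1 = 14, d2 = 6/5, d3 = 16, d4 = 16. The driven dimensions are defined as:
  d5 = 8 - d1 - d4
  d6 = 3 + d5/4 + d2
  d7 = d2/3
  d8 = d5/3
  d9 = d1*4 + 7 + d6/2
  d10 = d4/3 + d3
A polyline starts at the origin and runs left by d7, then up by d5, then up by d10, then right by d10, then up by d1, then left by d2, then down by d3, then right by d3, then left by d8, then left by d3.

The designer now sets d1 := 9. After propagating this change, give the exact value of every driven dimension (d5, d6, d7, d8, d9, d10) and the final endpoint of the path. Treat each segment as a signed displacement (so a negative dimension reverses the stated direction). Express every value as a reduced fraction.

d5 = -17
d6 = -1/20
d7 = 2/5
d8 = -17/3
d9 = 1719/40
d10 = 64/3
endpoint = (127/5, -8/3)

Apply edit: d1 := 9
  d5 = 8 - d1 - d4 = -17
  d6 = 3 + d5/4 + d2 = -1/20
  d7 = d2/3 = 2/5
  d8 = d5/3 = -17/3
  d9 = d1*4 + 7 + d6/2 = 1719/40
  d10 = d4/3 + d3 = 64/3
Walk from origin (0, 0):
  seg 1: left by d7 = 2/5 → (-2/5, 0)
  seg 2: up by d5 = -17 → (-2/5, -17)
  seg 3: up by d10 = 64/3 → (-2/5, 13/3)
  seg 4: right by d10 = 64/3 → (314/15, 13/3)
  seg 5: up by d1 = 9 → (314/15, 40/3)
  seg 6: left by d2 = 6/5 → (296/15, 40/3)
  seg 7: down by d3 = 16 → (296/15, -8/3)
  seg 8: right by d3 = 16 → (536/15, -8/3)
  seg 9: left by d8 = -17/3 → (207/5, -8/3)
  seg 10: left by d3 = 16 → (127/5, -8/3)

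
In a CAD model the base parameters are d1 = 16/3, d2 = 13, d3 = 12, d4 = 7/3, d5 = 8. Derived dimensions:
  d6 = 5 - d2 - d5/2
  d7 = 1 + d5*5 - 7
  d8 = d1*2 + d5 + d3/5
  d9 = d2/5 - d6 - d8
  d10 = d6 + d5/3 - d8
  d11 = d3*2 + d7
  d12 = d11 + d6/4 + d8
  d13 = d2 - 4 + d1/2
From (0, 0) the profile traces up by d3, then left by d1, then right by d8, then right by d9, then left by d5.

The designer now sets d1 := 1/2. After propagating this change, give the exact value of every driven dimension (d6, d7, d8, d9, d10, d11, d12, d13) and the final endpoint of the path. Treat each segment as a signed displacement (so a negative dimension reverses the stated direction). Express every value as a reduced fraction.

d6 = -12
d7 = 34
d8 = 57/5
d9 = 16/5
d10 = -311/15
d11 = 58
d12 = 332/5
d13 = 37/4
endpoint = (61/10, 12)

Apply edit: d1 := 1/2
  d6 = 5 - d2 - d5/2 = -12
  d7 = 1 + d5*5 - 7 = 34
  d8 = d1*2 + d5 + d3/5 = 57/5
  d9 = d2/5 - d6 - d8 = 16/5
  d10 = d6 + d5/3 - d8 = -311/15
  d11 = d3*2 + d7 = 58
  d12 = d11 + d6/4 + d8 = 332/5
  d13 = d2 - 4 + d1/2 = 37/4
Walk from origin (0, 0):
  seg 1: up by d3 = 12 → (0, 12)
  seg 2: left by d1 = 1/2 → (-1/2, 12)
  seg 3: right by d8 = 57/5 → (109/10, 12)
  seg 4: right by d9 = 16/5 → (141/10, 12)
  seg 5: left by d5 = 8 → (61/10, 12)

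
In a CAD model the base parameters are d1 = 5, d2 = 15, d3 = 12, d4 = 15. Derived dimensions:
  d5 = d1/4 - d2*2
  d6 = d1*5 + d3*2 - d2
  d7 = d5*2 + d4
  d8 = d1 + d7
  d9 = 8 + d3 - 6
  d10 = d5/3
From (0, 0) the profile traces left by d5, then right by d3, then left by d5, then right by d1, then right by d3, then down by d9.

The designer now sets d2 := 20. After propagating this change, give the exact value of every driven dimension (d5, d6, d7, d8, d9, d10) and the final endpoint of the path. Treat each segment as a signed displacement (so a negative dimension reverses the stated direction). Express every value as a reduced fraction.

d5 = -155/4
d6 = 29
d7 = -125/2
d8 = -115/2
d9 = 14
d10 = -155/12
endpoint = (213/2, -14)

Apply edit: d2 := 20
  d5 = d1/4 - d2*2 = -155/4
  d6 = d1*5 + d3*2 - d2 = 29
  d7 = d5*2 + d4 = -125/2
  d8 = d1 + d7 = -115/2
  d9 = 8 + d3 - 6 = 14
  d10 = d5/3 = -155/12
Walk from origin (0, 0):
  seg 1: left by d5 = -155/4 → (155/4, 0)
  seg 2: right by d3 = 12 → (203/4, 0)
  seg 3: left by d5 = -155/4 → (179/2, 0)
  seg 4: right by d1 = 5 → (189/2, 0)
  seg 5: right by d3 = 12 → (213/2, 0)
  seg 6: down by d9 = 14 → (213/2, -14)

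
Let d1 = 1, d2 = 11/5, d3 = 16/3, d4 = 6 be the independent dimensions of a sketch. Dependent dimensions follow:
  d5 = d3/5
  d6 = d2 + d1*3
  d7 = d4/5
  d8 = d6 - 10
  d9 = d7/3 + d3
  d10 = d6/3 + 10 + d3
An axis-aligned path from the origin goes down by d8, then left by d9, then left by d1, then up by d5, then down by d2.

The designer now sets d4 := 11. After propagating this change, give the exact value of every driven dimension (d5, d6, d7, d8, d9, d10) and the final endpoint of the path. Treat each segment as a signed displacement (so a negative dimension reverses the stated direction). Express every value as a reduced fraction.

d5 = 16/15
d6 = 26/5
d7 = 11/5
d8 = -24/5
d9 = 91/15
d10 = 256/15
endpoint = (-106/15, 11/3)

Apply edit: d4 := 11
  d5 = d3/5 = 16/15
  d6 = d2 + d1*3 = 26/5
  d7 = d4/5 = 11/5
  d8 = d6 - 10 = -24/5
  d9 = d7/3 + d3 = 91/15
  d10 = d6/3 + 10 + d3 = 256/15
Walk from origin (0, 0):
  seg 1: down by d8 = -24/5 → (0, 24/5)
  seg 2: left by d9 = 91/15 → (-91/15, 24/5)
  seg 3: left by d1 = 1 → (-106/15, 24/5)
  seg 4: up by d5 = 16/15 → (-106/15, 88/15)
  seg 5: down by d2 = 11/5 → (-106/15, 11/3)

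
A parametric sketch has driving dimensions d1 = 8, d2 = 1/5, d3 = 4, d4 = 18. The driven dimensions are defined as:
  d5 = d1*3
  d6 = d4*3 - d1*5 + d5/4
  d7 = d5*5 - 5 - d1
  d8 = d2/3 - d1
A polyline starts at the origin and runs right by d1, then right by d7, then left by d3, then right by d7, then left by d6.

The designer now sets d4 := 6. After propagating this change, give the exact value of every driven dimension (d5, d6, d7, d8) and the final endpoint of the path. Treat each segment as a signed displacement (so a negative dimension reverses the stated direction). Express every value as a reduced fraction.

Apply edit: d4 := 6
  d5 = d1*3 = 24
  d6 = d4*3 - d1*5 + d5/4 = -16
  d7 = d5*5 - 5 - d1 = 107
  d8 = d2/3 - d1 = -119/15
Walk from origin (0, 0):
  seg 1: right by d1 = 8 → (8, 0)
  seg 2: right by d7 = 107 → (115, 0)
  seg 3: left by d3 = 4 → (111, 0)
  seg 4: right by d7 = 107 → (218, 0)
  seg 5: left by d6 = -16 → (234, 0)

d5 = 24
d6 = -16
d7 = 107
d8 = -119/15
endpoint = (234, 0)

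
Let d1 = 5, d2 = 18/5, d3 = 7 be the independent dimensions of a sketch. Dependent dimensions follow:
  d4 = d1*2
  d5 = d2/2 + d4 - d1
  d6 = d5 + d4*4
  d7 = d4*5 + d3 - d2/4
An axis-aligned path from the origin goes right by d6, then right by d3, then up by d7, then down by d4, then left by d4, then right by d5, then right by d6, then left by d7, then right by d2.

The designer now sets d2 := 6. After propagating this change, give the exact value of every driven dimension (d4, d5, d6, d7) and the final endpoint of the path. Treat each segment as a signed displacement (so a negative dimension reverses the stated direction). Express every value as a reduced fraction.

Apply edit: d2 := 6
  d4 = d1*2 = 10
  d5 = d2/2 + d4 - d1 = 8
  d6 = d5 + d4*4 = 48
  d7 = d4*5 + d3 - d2/4 = 111/2
Walk from origin (0, 0):
  seg 1: right by d6 = 48 → (48, 0)
  seg 2: right by d3 = 7 → (55, 0)
  seg 3: up by d7 = 111/2 → (55, 111/2)
  seg 4: down by d4 = 10 → (55, 91/2)
  seg 5: left by d4 = 10 → (45, 91/2)
  seg 6: right by d5 = 8 → (53, 91/2)
  seg 7: right by d6 = 48 → (101, 91/2)
  seg 8: left by d7 = 111/2 → (91/2, 91/2)
  seg 9: right by d2 = 6 → (103/2, 91/2)

d4 = 10
d5 = 8
d6 = 48
d7 = 111/2
endpoint = (103/2, 91/2)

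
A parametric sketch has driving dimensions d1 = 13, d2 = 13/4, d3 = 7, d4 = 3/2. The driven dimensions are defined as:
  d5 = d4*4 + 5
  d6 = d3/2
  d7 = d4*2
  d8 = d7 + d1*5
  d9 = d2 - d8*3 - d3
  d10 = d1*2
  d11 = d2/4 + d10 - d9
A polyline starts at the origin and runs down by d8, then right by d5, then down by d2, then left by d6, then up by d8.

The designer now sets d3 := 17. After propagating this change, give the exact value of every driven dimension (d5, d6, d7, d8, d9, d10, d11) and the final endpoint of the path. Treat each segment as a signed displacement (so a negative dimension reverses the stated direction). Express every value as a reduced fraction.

d5 = 11
d6 = 17/2
d7 = 3
d8 = 68
d9 = -871/4
d10 = 26
d11 = 3913/16
endpoint = (5/2, -13/4)

Apply edit: d3 := 17
  d5 = d4*4 + 5 = 11
  d6 = d3/2 = 17/2
  d7 = d4*2 = 3
  d8 = d7 + d1*5 = 68
  d9 = d2 - d8*3 - d3 = -871/4
  d10 = d1*2 = 26
  d11 = d2/4 + d10 - d9 = 3913/16
Walk from origin (0, 0):
  seg 1: down by d8 = 68 → (0, -68)
  seg 2: right by d5 = 11 → (11, -68)
  seg 3: down by d2 = 13/4 → (11, -285/4)
  seg 4: left by d6 = 17/2 → (5/2, -285/4)
  seg 5: up by d8 = 68 → (5/2, -13/4)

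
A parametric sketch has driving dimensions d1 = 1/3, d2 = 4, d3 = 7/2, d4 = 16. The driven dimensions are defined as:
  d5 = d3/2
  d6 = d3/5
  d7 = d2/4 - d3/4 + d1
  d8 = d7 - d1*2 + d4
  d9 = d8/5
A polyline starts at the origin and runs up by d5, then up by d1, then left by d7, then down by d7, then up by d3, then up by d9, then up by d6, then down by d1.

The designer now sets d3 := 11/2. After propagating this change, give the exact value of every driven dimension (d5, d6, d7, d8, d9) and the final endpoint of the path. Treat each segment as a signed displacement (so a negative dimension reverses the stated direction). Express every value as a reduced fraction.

Apply edit: d3 := 11/2
  d5 = d3/2 = 11/4
  d6 = d3/5 = 11/10
  d7 = d2/4 - d3/4 + d1 = -1/24
  d8 = d7 - d1*2 + d4 = 367/24
  d9 = d8/5 = 367/120
Walk from origin (0, 0):
  seg 1: up by d5 = 11/4 → (0, 11/4)
  seg 2: up by d1 = 1/3 → (0, 37/12)
  seg 3: left by d7 = -1/24 → (1/24, 37/12)
  seg 4: down by d7 = -1/24 → (1/24, 25/8)
  seg 5: up by d3 = 11/2 → (1/24, 69/8)
  seg 6: up by d9 = 367/120 → (1/24, 701/60)
  seg 7: up by d6 = 11/10 → (1/24, 767/60)
  seg 8: down by d1 = 1/3 → (1/24, 249/20)

d5 = 11/4
d6 = 11/10
d7 = -1/24
d8 = 367/24
d9 = 367/120
endpoint = (1/24, 249/20)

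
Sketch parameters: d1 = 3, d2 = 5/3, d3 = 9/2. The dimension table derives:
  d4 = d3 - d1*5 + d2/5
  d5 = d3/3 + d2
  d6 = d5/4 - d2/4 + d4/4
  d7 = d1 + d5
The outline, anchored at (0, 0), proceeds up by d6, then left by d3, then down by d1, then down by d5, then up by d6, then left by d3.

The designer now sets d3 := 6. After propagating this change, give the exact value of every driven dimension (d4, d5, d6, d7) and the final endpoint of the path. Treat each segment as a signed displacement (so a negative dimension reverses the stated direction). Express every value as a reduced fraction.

Apply edit: d3 := 6
  d4 = d3 - d1*5 + d2/5 = -26/3
  d5 = d3/3 + d2 = 11/3
  d6 = d5/4 - d2/4 + d4/4 = -5/3
  d7 = d1 + d5 = 20/3
Walk from origin (0, 0):
  seg 1: up by d6 = -5/3 → (0, -5/3)
  seg 2: left by d3 = 6 → (-6, -5/3)
  seg 3: down by d1 = 3 → (-6, -14/3)
  seg 4: down by d5 = 11/3 → (-6, -25/3)
  seg 5: up by d6 = -5/3 → (-6, -10)
  seg 6: left by d3 = 6 → (-12, -10)

d4 = -26/3
d5 = 11/3
d6 = -5/3
d7 = 20/3
endpoint = (-12, -10)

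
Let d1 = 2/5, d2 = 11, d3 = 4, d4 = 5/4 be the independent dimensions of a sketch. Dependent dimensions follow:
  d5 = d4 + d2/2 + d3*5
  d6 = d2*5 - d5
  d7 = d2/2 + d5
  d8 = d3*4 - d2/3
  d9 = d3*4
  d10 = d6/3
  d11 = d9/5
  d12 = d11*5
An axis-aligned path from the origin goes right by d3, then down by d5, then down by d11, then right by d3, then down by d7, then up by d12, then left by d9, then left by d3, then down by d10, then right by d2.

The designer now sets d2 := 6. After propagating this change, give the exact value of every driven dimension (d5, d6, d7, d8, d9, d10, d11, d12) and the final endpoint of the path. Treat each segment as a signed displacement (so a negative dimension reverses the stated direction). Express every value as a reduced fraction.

Apply edit: d2 := 6
  d5 = d4 + d2/2 + d3*5 = 97/4
  d6 = d2*5 - d5 = 23/4
  d7 = d2/2 + d5 = 109/4
  d8 = d3*4 - d2/3 = 14
  d9 = d3*4 = 16
  d10 = d6/3 = 23/12
  d11 = d9/5 = 16/5
  d12 = d11*5 = 16
Walk from origin (0, 0):
  seg 1: right by d3 = 4 → (4, 0)
  seg 2: down by d5 = 97/4 → (4, -97/4)
  seg 3: down by d11 = 16/5 → (4, -549/20)
  seg 4: right by d3 = 4 → (8, -549/20)
  seg 5: down by d7 = 109/4 → (8, -547/10)
  seg 6: up by d12 = 16 → (8, -387/10)
  seg 7: left by d9 = 16 → (-8, -387/10)
  seg 8: left by d3 = 4 → (-12, -387/10)
  seg 9: down by d10 = 23/12 → (-12, -2437/60)
  seg 10: right by d2 = 6 → (-6, -2437/60)

d5 = 97/4
d6 = 23/4
d7 = 109/4
d8 = 14
d9 = 16
d10 = 23/12
d11 = 16/5
d12 = 16
endpoint = (-6, -2437/60)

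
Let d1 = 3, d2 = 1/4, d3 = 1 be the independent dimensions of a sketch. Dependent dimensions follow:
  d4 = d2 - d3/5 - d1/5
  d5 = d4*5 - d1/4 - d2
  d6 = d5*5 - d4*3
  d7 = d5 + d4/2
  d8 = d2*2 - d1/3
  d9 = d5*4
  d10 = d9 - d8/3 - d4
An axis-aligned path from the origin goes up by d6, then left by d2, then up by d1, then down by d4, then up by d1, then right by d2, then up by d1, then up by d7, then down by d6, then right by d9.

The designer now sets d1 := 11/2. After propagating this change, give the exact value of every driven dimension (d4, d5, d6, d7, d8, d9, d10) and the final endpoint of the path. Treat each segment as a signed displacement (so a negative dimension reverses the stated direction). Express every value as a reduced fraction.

d4 = -21/20
d5 = -55/8
d6 = -1249/40
d7 = -37/5
d8 = -4/3
d9 = -55/2
d10 = -4681/180
endpoint = (-55/2, 203/20)

Apply edit: d1 := 11/2
  d4 = d2 - d3/5 - d1/5 = -21/20
  d5 = d4*5 - d1/4 - d2 = -55/8
  d6 = d5*5 - d4*3 = -1249/40
  d7 = d5 + d4/2 = -37/5
  d8 = d2*2 - d1/3 = -4/3
  d9 = d5*4 = -55/2
  d10 = d9 - d8/3 - d4 = -4681/180
Walk from origin (0, 0):
  seg 1: up by d6 = -1249/40 → (0, -1249/40)
  seg 2: left by d2 = 1/4 → (-1/4, -1249/40)
  seg 3: up by d1 = 11/2 → (-1/4, -1029/40)
  seg 4: down by d4 = -21/20 → (-1/4, -987/40)
  seg 5: up by d1 = 11/2 → (-1/4, -767/40)
  seg 6: right by d2 = 1/4 → (0, -767/40)
  seg 7: up by d1 = 11/2 → (0, -547/40)
  seg 8: up by d7 = -37/5 → (0, -843/40)
  seg 9: down by d6 = -1249/40 → (0, 203/20)
  seg 10: right by d9 = -55/2 → (-55/2, 203/20)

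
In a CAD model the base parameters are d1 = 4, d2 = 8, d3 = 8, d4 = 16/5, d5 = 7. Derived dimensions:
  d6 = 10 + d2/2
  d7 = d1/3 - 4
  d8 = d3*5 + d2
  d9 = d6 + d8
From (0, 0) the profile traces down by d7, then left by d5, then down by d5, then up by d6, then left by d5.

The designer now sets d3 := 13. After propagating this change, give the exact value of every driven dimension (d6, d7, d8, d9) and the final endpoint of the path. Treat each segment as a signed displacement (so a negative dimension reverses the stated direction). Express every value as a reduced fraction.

Apply edit: d3 := 13
  d6 = 10 + d2/2 = 14
  d7 = d1/3 - 4 = -8/3
  d8 = d3*5 + d2 = 73
  d9 = d6 + d8 = 87
Walk from origin (0, 0):
  seg 1: down by d7 = -8/3 → (0, 8/3)
  seg 2: left by d5 = 7 → (-7, 8/3)
  seg 3: down by d5 = 7 → (-7, -13/3)
  seg 4: up by d6 = 14 → (-7, 29/3)
  seg 5: left by d5 = 7 → (-14, 29/3)

d6 = 14
d7 = -8/3
d8 = 73
d9 = 87
endpoint = (-14, 29/3)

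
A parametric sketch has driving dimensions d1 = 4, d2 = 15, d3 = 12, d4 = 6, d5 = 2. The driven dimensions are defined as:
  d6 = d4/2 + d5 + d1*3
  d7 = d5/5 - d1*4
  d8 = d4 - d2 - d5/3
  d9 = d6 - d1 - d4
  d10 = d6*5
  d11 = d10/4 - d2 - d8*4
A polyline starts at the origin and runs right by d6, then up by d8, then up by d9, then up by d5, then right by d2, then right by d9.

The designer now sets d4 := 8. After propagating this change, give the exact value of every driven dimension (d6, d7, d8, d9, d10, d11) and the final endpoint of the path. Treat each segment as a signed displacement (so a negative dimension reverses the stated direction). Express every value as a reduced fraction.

Apply edit: d4 := 8
  d6 = d4/2 + d5 + d1*3 = 18
  d7 = d5/5 - d1*4 = -78/5
  d8 = d4 - d2 - d5/3 = -23/3
  d9 = d6 - d1 - d4 = 6
  d10 = d6*5 = 90
  d11 = d10/4 - d2 - d8*4 = 229/6
Walk from origin (0, 0):
  seg 1: right by d6 = 18 → (18, 0)
  seg 2: up by d8 = -23/3 → (18, -23/3)
  seg 3: up by d9 = 6 → (18, -5/3)
  seg 4: up by d5 = 2 → (18, 1/3)
  seg 5: right by d2 = 15 → (33, 1/3)
  seg 6: right by d9 = 6 → (39, 1/3)

d6 = 18
d7 = -78/5
d8 = -23/3
d9 = 6
d10 = 90
d11 = 229/6
endpoint = (39, 1/3)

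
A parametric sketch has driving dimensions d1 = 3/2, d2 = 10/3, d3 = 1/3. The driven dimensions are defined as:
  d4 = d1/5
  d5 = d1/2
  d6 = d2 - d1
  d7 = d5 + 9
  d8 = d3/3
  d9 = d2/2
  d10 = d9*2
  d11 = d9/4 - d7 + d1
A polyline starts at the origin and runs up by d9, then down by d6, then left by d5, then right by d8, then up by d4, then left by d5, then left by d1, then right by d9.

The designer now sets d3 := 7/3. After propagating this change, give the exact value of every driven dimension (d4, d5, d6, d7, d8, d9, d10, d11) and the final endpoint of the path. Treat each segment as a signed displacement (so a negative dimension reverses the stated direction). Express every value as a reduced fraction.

d4 = 3/10
d5 = 3/4
d6 = 11/6
d7 = 39/4
d8 = 7/9
d9 = 5/3
d10 = 10/3
d11 = -47/6
endpoint = (-5/9, 2/15)

Apply edit: d3 := 7/3
  d4 = d1/5 = 3/10
  d5 = d1/2 = 3/4
  d6 = d2 - d1 = 11/6
  d7 = d5 + 9 = 39/4
  d8 = d3/3 = 7/9
  d9 = d2/2 = 5/3
  d10 = d9*2 = 10/3
  d11 = d9/4 - d7 + d1 = -47/6
Walk from origin (0, 0):
  seg 1: up by d9 = 5/3 → (0, 5/3)
  seg 2: down by d6 = 11/6 → (0, -1/6)
  seg 3: left by d5 = 3/4 → (-3/4, -1/6)
  seg 4: right by d8 = 7/9 → (1/36, -1/6)
  seg 5: up by d4 = 3/10 → (1/36, 2/15)
  seg 6: left by d5 = 3/4 → (-13/18, 2/15)
  seg 7: left by d1 = 3/2 → (-20/9, 2/15)
  seg 8: right by d9 = 5/3 → (-5/9, 2/15)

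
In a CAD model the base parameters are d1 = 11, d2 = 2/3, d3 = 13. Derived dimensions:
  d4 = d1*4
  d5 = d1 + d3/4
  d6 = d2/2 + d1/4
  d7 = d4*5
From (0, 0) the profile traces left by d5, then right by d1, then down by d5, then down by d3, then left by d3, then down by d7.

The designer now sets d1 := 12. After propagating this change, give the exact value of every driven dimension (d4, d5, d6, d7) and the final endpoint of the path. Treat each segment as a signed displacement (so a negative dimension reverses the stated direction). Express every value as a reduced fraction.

Apply edit: d1 := 12
  d4 = d1*4 = 48
  d5 = d1 + d3/4 = 61/4
  d6 = d2/2 + d1/4 = 10/3
  d7 = d4*5 = 240
Walk from origin (0, 0):
  seg 1: left by d5 = 61/4 → (-61/4, 0)
  seg 2: right by d1 = 12 → (-13/4, 0)
  seg 3: down by d5 = 61/4 → (-13/4, -61/4)
  seg 4: down by d3 = 13 → (-13/4, -113/4)
  seg 5: left by d3 = 13 → (-65/4, -113/4)
  seg 6: down by d7 = 240 → (-65/4, -1073/4)

d4 = 48
d5 = 61/4
d6 = 10/3
d7 = 240
endpoint = (-65/4, -1073/4)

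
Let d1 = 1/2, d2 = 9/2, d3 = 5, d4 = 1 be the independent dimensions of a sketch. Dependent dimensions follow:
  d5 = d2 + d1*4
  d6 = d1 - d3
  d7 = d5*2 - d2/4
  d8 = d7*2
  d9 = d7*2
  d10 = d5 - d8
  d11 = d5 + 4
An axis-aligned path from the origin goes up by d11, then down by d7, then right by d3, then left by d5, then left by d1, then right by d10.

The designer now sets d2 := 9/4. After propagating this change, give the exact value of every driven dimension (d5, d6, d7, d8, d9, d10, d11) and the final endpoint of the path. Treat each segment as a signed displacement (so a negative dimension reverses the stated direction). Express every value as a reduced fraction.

d5 = 17/4
d6 = -9/2
d7 = 127/16
d8 = 127/8
d9 = 127/8
d10 = -93/8
d11 = 33/4
endpoint = (-91/8, 5/16)

Apply edit: d2 := 9/4
  d5 = d2 + d1*4 = 17/4
  d6 = d1 - d3 = -9/2
  d7 = d5*2 - d2/4 = 127/16
  d8 = d7*2 = 127/8
  d9 = d7*2 = 127/8
  d10 = d5 - d8 = -93/8
  d11 = d5 + 4 = 33/4
Walk from origin (0, 0):
  seg 1: up by d11 = 33/4 → (0, 33/4)
  seg 2: down by d7 = 127/16 → (0, 5/16)
  seg 3: right by d3 = 5 → (5, 5/16)
  seg 4: left by d5 = 17/4 → (3/4, 5/16)
  seg 5: left by d1 = 1/2 → (1/4, 5/16)
  seg 6: right by d10 = -93/8 → (-91/8, 5/16)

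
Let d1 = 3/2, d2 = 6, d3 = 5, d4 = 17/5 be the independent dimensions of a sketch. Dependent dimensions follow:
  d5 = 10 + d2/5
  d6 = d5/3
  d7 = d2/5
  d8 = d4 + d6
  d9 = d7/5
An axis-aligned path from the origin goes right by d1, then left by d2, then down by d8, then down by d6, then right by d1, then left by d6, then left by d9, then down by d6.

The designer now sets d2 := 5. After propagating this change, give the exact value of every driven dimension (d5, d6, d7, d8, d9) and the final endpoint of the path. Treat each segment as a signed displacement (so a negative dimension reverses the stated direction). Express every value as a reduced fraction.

d5 = 11
d6 = 11/3
d7 = 1
d8 = 106/15
d9 = 1/5
endpoint = (-88/15, -72/5)

Apply edit: d2 := 5
  d5 = 10 + d2/5 = 11
  d6 = d5/3 = 11/3
  d7 = d2/5 = 1
  d8 = d4 + d6 = 106/15
  d9 = d7/5 = 1/5
Walk from origin (0, 0):
  seg 1: right by d1 = 3/2 → (3/2, 0)
  seg 2: left by d2 = 5 → (-7/2, 0)
  seg 3: down by d8 = 106/15 → (-7/2, -106/15)
  seg 4: down by d6 = 11/3 → (-7/2, -161/15)
  seg 5: right by d1 = 3/2 → (-2, -161/15)
  seg 6: left by d6 = 11/3 → (-17/3, -161/15)
  seg 7: left by d9 = 1/5 → (-88/15, -161/15)
  seg 8: down by d6 = 11/3 → (-88/15, -72/5)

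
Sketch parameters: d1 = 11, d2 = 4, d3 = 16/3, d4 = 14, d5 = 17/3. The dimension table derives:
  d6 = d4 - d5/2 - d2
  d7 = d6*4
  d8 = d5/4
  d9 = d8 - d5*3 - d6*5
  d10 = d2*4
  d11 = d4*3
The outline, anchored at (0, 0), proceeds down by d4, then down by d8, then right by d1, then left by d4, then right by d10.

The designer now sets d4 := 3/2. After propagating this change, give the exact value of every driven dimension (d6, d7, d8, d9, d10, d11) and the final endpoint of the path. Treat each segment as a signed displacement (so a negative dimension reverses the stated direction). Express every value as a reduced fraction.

d6 = -16/3
d7 = -64/3
d8 = 17/12
d9 = 133/12
d10 = 16
d11 = 9/2
endpoint = (51/2, -35/12)

Apply edit: d4 := 3/2
  d6 = d4 - d5/2 - d2 = -16/3
  d7 = d6*4 = -64/3
  d8 = d5/4 = 17/12
  d9 = d8 - d5*3 - d6*5 = 133/12
  d10 = d2*4 = 16
  d11 = d4*3 = 9/2
Walk from origin (0, 0):
  seg 1: down by d4 = 3/2 → (0, -3/2)
  seg 2: down by d8 = 17/12 → (0, -35/12)
  seg 3: right by d1 = 11 → (11, -35/12)
  seg 4: left by d4 = 3/2 → (19/2, -35/12)
  seg 5: right by d10 = 16 → (51/2, -35/12)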